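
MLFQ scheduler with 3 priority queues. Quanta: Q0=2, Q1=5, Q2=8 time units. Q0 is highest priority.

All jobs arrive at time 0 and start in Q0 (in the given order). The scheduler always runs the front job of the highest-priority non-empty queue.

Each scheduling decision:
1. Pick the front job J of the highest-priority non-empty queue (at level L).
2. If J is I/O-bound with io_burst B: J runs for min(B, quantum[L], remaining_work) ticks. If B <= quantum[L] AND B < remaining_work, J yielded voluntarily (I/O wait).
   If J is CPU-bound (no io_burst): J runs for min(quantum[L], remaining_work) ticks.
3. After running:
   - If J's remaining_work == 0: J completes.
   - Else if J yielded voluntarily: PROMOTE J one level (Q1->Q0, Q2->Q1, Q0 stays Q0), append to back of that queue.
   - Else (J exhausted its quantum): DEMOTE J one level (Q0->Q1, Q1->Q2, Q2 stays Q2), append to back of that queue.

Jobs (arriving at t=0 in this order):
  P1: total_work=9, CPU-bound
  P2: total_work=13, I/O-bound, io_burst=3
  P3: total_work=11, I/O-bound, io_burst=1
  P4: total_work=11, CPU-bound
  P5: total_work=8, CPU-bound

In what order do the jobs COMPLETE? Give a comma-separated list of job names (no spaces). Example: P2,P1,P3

t=0-2: P1@Q0 runs 2, rem=7, quantum used, demote→Q1. Q0=[P2,P3,P4,P5] Q1=[P1] Q2=[]
t=2-4: P2@Q0 runs 2, rem=11, quantum used, demote→Q1. Q0=[P3,P4,P5] Q1=[P1,P2] Q2=[]
t=4-5: P3@Q0 runs 1, rem=10, I/O yield, promote→Q0. Q0=[P4,P5,P3] Q1=[P1,P2] Q2=[]
t=5-7: P4@Q0 runs 2, rem=9, quantum used, demote→Q1. Q0=[P5,P3] Q1=[P1,P2,P4] Q2=[]
t=7-9: P5@Q0 runs 2, rem=6, quantum used, demote→Q1. Q0=[P3] Q1=[P1,P2,P4,P5] Q2=[]
t=9-10: P3@Q0 runs 1, rem=9, I/O yield, promote→Q0. Q0=[P3] Q1=[P1,P2,P4,P5] Q2=[]
t=10-11: P3@Q0 runs 1, rem=8, I/O yield, promote→Q0. Q0=[P3] Q1=[P1,P2,P4,P5] Q2=[]
t=11-12: P3@Q0 runs 1, rem=7, I/O yield, promote→Q0. Q0=[P3] Q1=[P1,P2,P4,P5] Q2=[]
t=12-13: P3@Q0 runs 1, rem=6, I/O yield, promote→Q0. Q0=[P3] Q1=[P1,P2,P4,P5] Q2=[]
t=13-14: P3@Q0 runs 1, rem=5, I/O yield, promote→Q0. Q0=[P3] Q1=[P1,P2,P4,P5] Q2=[]
t=14-15: P3@Q0 runs 1, rem=4, I/O yield, promote→Q0. Q0=[P3] Q1=[P1,P2,P4,P5] Q2=[]
t=15-16: P3@Q0 runs 1, rem=3, I/O yield, promote→Q0. Q0=[P3] Q1=[P1,P2,P4,P5] Q2=[]
t=16-17: P3@Q0 runs 1, rem=2, I/O yield, promote→Q0. Q0=[P3] Q1=[P1,P2,P4,P5] Q2=[]
t=17-18: P3@Q0 runs 1, rem=1, I/O yield, promote→Q0. Q0=[P3] Q1=[P1,P2,P4,P5] Q2=[]
t=18-19: P3@Q0 runs 1, rem=0, completes. Q0=[] Q1=[P1,P2,P4,P5] Q2=[]
t=19-24: P1@Q1 runs 5, rem=2, quantum used, demote→Q2. Q0=[] Q1=[P2,P4,P5] Q2=[P1]
t=24-27: P2@Q1 runs 3, rem=8, I/O yield, promote→Q0. Q0=[P2] Q1=[P4,P5] Q2=[P1]
t=27-29: P2@Q0 runs 2, rem=6, quantum used, demote→Q1. Q0=[] Q1=[P4,P5,P2] Q2=[P1]
t=29-34: P4@Q1 runs 5, rem=4, quantum used, demote→Q2. Q0=[] Q1=[P5,P2] Q2=[P1,P4]
t=34-39: P5@Q1 runs 5, rem=1, quantum used, demote→Q2. Q0=[] Q1=[P2] Q2=[P1,P4,P5]
t=39-42: P2@Q1 runs 3, rem=3, I/O yield, promote→Q0. Q0=[P2] Q1=[] Q2=[P1,P4,P5]
t=42-44: P2@Q0 runs 2, rem=1, quantum used, demote→Q1. Q0=[] Q1=[P2] Q2=[P1,P4,P5]
t=44-45: P2@Q1 runs 1, rem=0, completes. Q0=[] Q1=[] Q2=[P1,P4,P5]
t=45-47: P1@Q2 runs 2, rem=0, completes. Q0=[] Q1=[] Q2=[P4,P5]
t=47-51: P4@Q2 runs 4, rem=0, completes. Q0=[] Q1=[] Q2=[P5]
t=51-52: P5@Q2 runs 1, rem=0, completes. Q0=[] Q1=[] Q2=[]

Answer: P3,P2,P1,P4,P5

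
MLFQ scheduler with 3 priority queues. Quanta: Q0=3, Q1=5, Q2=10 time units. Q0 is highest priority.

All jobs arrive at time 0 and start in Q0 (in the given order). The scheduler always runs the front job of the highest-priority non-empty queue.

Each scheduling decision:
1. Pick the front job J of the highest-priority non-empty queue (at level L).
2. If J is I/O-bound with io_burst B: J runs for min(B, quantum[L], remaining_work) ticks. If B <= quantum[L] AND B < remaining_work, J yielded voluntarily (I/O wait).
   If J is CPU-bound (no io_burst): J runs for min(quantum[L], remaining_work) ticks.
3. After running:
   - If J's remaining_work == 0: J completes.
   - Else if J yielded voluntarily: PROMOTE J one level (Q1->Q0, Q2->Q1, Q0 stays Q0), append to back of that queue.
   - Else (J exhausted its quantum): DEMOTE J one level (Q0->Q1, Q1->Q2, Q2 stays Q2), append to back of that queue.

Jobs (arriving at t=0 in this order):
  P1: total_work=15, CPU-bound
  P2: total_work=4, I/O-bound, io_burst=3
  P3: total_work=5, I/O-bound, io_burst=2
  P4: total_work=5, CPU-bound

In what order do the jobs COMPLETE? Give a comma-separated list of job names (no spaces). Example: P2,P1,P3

Answer: P2,P3,P4,P1

Derivation:
t=0-3: P1@Q0 runs 3, rem=12, quantum used, demote→Q1. Q0=[P2,P3,P4] Q1=[P1] Q2=[]
t=3-6: P2@Q0 runs 3, rem=1, I/O yield, promote→Q0. Q0=[P3,P4,P2] Q1=[P1] Q2=[]
t=6-8: P3@Q0 runs 2, rem=3, I/O yield, promote→Q0. Q0=[P4,P2,P3] Q1=[P1] Q2=[]
t=8-11: P4@Q0 runs 3, rem=2, quantum used, demote→Q1. Q0=[P2,P3] Q1=[P1,P4] Q2=[]
t=11-12: P2@Q0 runs 1, rem=0, completes. Q0=[P3] Q1=[P1,P4] Q2=[]
t=12-14: P3@Q0 runs 2, rem=1, I/O yield, promote→Q0. Q0=[P3] Q1=[P1,P4] Q2=[]
t=14-15: P3@Q0 runs 1, rem=0, completes. Q0=[] Q1=[P1,P4] Q2=[]
t=15-20: P1@Q1 runs 5, rem=7, quantum used, demote→Q2. Q0=[] Q1=[P4] Q2=[P1]
t=20-22: P4@Q1 runs 2, rem=0, completes. Q0=[] Q1=[] Q2=[P1]
t=22-29: P1@Q2 runs 7, rem=0, completes. Q0=[] Q1=[] Q2=[]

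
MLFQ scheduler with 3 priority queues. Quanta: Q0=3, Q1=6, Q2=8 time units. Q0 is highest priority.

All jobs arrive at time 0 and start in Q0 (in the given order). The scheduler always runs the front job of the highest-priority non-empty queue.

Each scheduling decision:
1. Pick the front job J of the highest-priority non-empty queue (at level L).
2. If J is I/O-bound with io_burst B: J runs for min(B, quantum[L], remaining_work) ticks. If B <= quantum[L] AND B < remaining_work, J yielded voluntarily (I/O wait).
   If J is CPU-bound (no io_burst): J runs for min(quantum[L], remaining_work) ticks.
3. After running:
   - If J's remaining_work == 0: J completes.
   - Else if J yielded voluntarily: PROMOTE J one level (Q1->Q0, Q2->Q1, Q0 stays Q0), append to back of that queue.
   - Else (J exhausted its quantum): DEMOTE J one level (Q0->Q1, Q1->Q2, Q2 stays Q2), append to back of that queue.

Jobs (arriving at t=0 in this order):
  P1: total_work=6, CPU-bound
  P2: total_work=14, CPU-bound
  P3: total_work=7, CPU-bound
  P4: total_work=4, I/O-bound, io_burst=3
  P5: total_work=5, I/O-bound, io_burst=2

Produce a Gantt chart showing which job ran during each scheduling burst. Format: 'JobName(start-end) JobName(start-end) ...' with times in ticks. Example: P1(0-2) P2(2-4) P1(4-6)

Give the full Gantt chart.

Answer: P1(0-3) P2(3-6) P3(6-9) P4(9-12) P5(12-14) P4(14-15) P5(15-17) P5(17-18) P1(18-21) P2(21-27) P3(27-31) P2(31-36)

Derivation:
t=0-3: P1@Q0 runs 3, rem=3, quantum used, demote→Q1. Q0=[P2,P3,P4,P5] Q1=[P1] Q2=[]
t=3-6: P2@Q0 runs 3, rem=11, quantum used, demote→Q1. Q0=[P3,P4,P5] Q1=[P1,P2] Q2=[]
t=6-9: P3@Q0 runs 3, rem=4, quantum used, demote→Q1. Q0=[P4,P5] Q1=[P1,P2,P3] Q2=[]
t=9-12: P4@Q0 runs 3, rem=1, I/O yield, promote→Q0. Q0=[P5,P4] Q1=[P1,P2,P3] Q2=[]
t=12-14: P5@Q0 runs 2, rem=3, I/O yield, promote→Q0. Q0=[P4,P5] Q1=[P1,P2,P3] Q2=[]
t=14-15: P4@Q0 runs 1, rem=0, completes. Q0=[P5] Q1=[P1,P2,P3] Q2=[]
t=15-17: P5@Q0 runs 2, rem=1, I/O yield, promote→Q0. Q0=[P5] Q1=[P1,P2,P3] Q2=[]
t=17-18: P5@Q0 runs 1, rem=0, completes. Q0=[] Q1=[P1,P2,P3] Q2=[]
t=18-21: P1@Q1 runs 3, rem=0, completes. Q0=[] Q1=[P2,P3] Q2=[]
t=21-27: P2@Q1 runs 6, rem=5, quantum used, demote→Q2. Q0=[] Q1=[P3] Q2=[P2]
t=27-31: P3@Q1 runs 4, rem=0, completes. Q0=[] Q1=[] Q2=[P2]
t=31-36: P2@Q2 runs 5, rem=0, completes. Q0=[] Q1=[] Q2=[]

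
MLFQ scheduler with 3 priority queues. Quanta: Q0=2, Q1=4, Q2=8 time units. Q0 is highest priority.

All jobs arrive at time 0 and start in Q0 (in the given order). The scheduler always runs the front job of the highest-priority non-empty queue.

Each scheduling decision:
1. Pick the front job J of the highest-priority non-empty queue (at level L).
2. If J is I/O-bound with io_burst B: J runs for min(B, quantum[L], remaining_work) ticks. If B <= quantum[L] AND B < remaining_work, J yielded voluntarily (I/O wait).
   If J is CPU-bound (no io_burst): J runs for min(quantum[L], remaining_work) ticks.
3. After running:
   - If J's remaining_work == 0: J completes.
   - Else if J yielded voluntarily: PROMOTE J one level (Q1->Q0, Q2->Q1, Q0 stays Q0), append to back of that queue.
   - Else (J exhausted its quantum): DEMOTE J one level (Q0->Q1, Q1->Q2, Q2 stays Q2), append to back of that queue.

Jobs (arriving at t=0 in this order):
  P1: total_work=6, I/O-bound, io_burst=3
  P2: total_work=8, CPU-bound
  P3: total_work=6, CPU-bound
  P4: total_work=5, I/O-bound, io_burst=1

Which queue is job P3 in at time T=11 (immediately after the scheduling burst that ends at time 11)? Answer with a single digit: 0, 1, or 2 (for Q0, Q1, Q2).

Answer: 1

Derivation:
t=0-2: P1@Q0 runs 2, rem=4, quantum used, demote→Q1. Q0=[P2,P3,P4] Q1=[P1] Q2=[]
t=2-4: P2@Q0 runs 2, rem=6, quantum used, demote→Q1. Q0=[P3,P4] Q1=[P1,P2] Q2=[]
t=4-6: P3@Q0 runs 2, rem=4, quantum used, demote→Q1. Q0=[P4] Q1=[P1,P2,P3] Q2=[]
t=6-7: P4@Q0 runs 1, rem=4, I/O yield, promote→Q0. Q0=[P4] Q1=[P1,P2,P3] Q2=[]
t=7-8: P4@Q0 runs 1, rem=3, I/O yield, promote→Q0. Q0=[P4] Q1=[P1,P2,P3] Q2=[]
t=8-9: P4@Q0 runs 1, rem=2, I/O yield, promote→Q0. Q0=[P4] Q1=[P1,P2,P3] Q2=[]
t=9-10: P4@Q0 runs 1, rem=1, I/O yield, promote→Q0. Q0=[P4] Q1=[P1,P2,P3] Q2=[]
t=10-11: P4@Q0 runs 1, rem=0, completes. Q0=[] Q1=[P1,P2,P3] Q2=[]
t=11-14: P1@Q1 runs 3, rem=1, I/O yield, promote→Q0. Q0=[P1] Q1=[P2,P3] Q2=[]
t=14-15: P1@Q0 runs 1, rem=0, completes. Q0=[] Q1=[P2,P3] Q2=[]
t=15-19: P2@Q1 runs 4, rem=2, quantum used, demote→Q2. Q0=[] Q1=[P3] Q2=[P2]
t=19-23: P3@Q1 runs 4, rem=0, completes. Q0=[] Q1=[] Q2=[P2]
t=23-25: P2@Q2 runs 2, rem=0, completes. Q0=[] Q1=[] Q2=[]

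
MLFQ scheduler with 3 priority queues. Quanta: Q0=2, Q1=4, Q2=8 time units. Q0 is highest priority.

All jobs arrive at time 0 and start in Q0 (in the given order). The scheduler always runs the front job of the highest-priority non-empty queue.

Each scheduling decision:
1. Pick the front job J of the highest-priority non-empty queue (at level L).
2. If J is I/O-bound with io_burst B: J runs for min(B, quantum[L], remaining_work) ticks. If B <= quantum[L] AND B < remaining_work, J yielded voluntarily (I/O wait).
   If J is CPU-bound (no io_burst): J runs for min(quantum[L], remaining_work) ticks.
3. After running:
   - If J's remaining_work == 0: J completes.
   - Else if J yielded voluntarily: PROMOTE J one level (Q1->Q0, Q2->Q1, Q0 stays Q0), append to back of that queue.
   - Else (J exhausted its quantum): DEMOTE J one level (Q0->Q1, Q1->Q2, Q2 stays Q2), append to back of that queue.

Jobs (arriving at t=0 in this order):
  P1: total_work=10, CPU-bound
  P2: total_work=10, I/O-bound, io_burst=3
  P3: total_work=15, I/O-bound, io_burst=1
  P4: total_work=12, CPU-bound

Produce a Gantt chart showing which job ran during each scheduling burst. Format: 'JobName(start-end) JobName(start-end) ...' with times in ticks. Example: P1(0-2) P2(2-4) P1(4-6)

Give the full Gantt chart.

Answer: P1(0-2) P2(2-4) P3(4-5) P4(5-7) P3(7-8) P3(8-9) P3(9-10) P3(10-11) P3(11-12) P3(12-13) P3(13-14) P3(14-15) P3(15-16) P3(16-17) P3(17-18) P3(18-19) P3(19-20) P3(20-21) P1(21-25) P2(25-28) P2(28-30) P4(30-34) P2(34-37) P1(37-41) P4(41-47)

Derivation:
t=0-2: P1@Q0 runs 2, rem=8, quantum used, demote→Q1. Q0=[P2,P3,P4] Q1=[P1] Q2=[]
t=2-4: P2@Q0 runs 2, rem=8, quantum used, demote→Q1. Q0=[P3,P4] Q1=[P1,P2] Q2=[]
t=4-5: P3@Q0 runs 1, rem=14, I/O yield, promote→Q0. Q0=[P4,P3] Q1=[P1,P2] Q2=[]
t=5-7: P4@Q0 runs 2, rem=10, quantum used, demote→Q1. Q0=[P3] Q1=[P1,P2,P4] Q2=[]
t=7-8: P3@Q0 runs 1, rem=13, I/O yield, promote→Q0. Q0=[P3] Q1=[P1,P2,P4] Q2=[]
t=8-9: P3@Q0 runs 1, rem=12, I/O yield, promote→Q0. Q0=[P3] Q1=[P1,P2,P4] Q2=[]
t=9-10: P3@Q0 runs 1, rem=11, I/O yield, promote→Q0. Q0=[P3] Q1=[P1,P2,P4] Q2=[]
t=10-11: P3@Q0 runs 1, rem=10, I/O yield, promote→Q0. Q0=[P3] Q1=[P1,P2,P4] Q2=[]
t=11-12: P3@Q0 runs 1, rem=9, I/O yield, promote→Q0. Q0=[P3] Q1=[P1,P2,P4] Q2=[]
t=12-13: P3@Q0 runs 1, rem=8, I/O yield, promote→Q0. Q0=[P3] Q1=[P1,P2,P4] Q2=[]
t=13-14: P3@Q0 runs 1, rem=7, I/O yield, promote→Q0. Q0=[P3] Q1=[P1,P2,P4] Q2=[]
t=14-15: P3@Q0 runs 1, rem=6, I/O yield, promote→Q0. Q0=[P3] Q1=[P1,P2,P4] Q2=[]
t=15-16: P3@Q0 runs 1, rem=5, I/O yield, promote→Q0. Q0=[P3] Q1=[P1,P2,P4] Q2=[]
t=16-17: P3@Q0 runs 1, rem=4, I/O yield, promote→Q0. Q0=[P3] Q1=[P1,P2,P4] Q2=[]
t=17-18: P3@Q0 runs 1, rem=3, I/O yield, promote→Q0. Q0=[P3] Q1=[P1,P2,P4] Q2=[]
t=18-19: P3@Q0 runs 1, rem=2, I/O yield, promote→Q0. Q0=[P3] Q1=[P1,P2,P4] Q2=[]
t=19-20: P3@Q0 runs 1, rem=1, I/O yield, promote→Q0. Q0=[P3] Q1=[P1,P2,P4] Q2=[]
t=20-21: P3@Q0 runs 1, rem=0, completes. Q0=[] Q1=[P1,P2,P4] Q2=[]
t=21-25: P1@Q1 runs 4, rem=4, quantum used, demote→Q2. Q0=[] Q1=[P2,P4] Q2=[P1]
t=25-28: P2@Q1 runs 3, rem=5, I/O yield, promote→Q0. Q0=[P2] Q1=[P4] Q2=[P1]
t=28-30: P2@Q0 runs 2, rem=3, quantum used, demote→Q1. Q0=[] Q1=[P4,P2] Q2=[P1]
t=30-34: P4@Q1 runs 4, rem=6, quantum used, demote→Q2. Q0=[] Q1=[P2] Q2=[P1,P4]
t=34-37: P2@Q1 runs 3, rem=0, completes. Q0=[] Q1=[] Q2=[P1,P4]
t=37-41: P1@Q2 runs 4, rem=0, completes. Q0=[] Q1=[] Q2=[P4]
t=41-47: P4@Q2 runs 6, rem=0, completes. Q0=[] Q1=[] Q2=[]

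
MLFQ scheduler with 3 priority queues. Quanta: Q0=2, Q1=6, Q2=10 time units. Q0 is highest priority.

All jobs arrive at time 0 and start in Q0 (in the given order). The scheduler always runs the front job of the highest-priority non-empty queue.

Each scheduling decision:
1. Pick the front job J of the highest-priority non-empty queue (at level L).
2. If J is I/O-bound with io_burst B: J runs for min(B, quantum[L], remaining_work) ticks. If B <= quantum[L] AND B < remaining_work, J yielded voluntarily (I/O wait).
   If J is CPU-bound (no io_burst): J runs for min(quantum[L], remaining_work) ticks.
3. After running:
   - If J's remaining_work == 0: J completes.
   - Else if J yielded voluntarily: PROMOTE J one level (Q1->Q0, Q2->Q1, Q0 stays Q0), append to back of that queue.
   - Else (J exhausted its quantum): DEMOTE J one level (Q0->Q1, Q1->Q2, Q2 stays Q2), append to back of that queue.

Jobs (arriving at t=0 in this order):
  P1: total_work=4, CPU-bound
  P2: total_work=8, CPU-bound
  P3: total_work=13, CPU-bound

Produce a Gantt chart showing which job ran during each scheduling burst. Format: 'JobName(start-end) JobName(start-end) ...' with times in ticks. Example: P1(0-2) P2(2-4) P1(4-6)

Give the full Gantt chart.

t=0-2: P1@Q0 runs 2, rem=2, quantum used, demote→Q1. Q0=[P2,P3] Q1=[P1] Q2=[]
t=2-4: P2@Q0 runs 2, rem=6, quantum used, demote→Q1. Q0=[P3] Q1=[P1,P2] Q2=[]
t=4-6: P3@Q0 runs 2, rem=11, quantum used, demote→Q1. Q0=[] Q1=[P1,P2,P3] Q2=[]
t=6-8: P1@Q1 runs 2, rem=0, completes. Q0=[] Q1=[P2,P3] Q2=[]
t=8-14: P2@Q1 runs 6, rem=0, completes. Q0=[] Q1=[P3] Q2=[]
t=14-20: P3@Q1 runs 6, rem=5, quantum used, demote→Q2. Q0=[] Q1=[] Q2=[P3]
t=20-25: P3@Q2 runs 5, rem=0, completes. Q0=[] Q1=[] Q2=[]

Answer: P1(0-2) P2(2-4) P3(4-6) P1(6-8) P2(8-14) P3(14-20) P3(20-25)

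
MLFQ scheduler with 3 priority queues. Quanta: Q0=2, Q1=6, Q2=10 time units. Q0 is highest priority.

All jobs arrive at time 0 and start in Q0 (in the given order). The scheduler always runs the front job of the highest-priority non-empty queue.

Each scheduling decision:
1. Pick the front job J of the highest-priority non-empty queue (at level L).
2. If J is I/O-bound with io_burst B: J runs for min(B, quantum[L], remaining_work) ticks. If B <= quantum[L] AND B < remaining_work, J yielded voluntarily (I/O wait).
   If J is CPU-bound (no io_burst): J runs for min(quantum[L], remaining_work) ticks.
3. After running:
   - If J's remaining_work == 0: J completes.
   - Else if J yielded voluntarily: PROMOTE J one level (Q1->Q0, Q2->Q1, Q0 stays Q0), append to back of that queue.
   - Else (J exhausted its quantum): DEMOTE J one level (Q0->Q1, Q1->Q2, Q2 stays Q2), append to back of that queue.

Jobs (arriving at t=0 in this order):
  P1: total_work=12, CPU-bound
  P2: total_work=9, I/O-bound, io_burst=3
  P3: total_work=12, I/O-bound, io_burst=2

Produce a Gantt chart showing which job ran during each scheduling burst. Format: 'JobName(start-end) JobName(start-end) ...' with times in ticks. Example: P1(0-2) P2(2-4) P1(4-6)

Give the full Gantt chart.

Answer: P1(0-2) P2(2-4) P3(4-6) P3(6-8) P3(8-10) P3(10-12) P3(12-14) P3(14-16) P1(16-22) P2(22-25) P2(25-27) P2(27-29) P1(29-33)

Derivation:
t=0-2: P1@Q0 runs 2, rem=10, quantum used, demote→Q1. Q0=[P2,P3] Q1=[P1] Q2=[]
t=2-4: P2@Q0 runs 2, rem=7, quantum used, demote→Q1. Q0=[P3] Q1=[P1,P2] Q2=[]
t=4-6: P3@Q0 runs 2, rem=10, I/O yield, promote→Q0. Q0=[P3] Q1=[P1,P2] Q2=[]
t=6-8: P3@Q0 runs 2, rem=8, I/O yield, promote→Q0. Q0=[P3] Q1=[P1,P2] Q2=[]
t=8-10: P3@Q0 runs 2, rem=6, I/O yield, promote→Q0. Q0=[P3] Q1=[P1,P2] Q2=[]
t=10-12: P3@Q0 runs 2, rem=4, I/O yield, promote→Q0. Q0=[P3] Q1=[P1,P2] Q2=[]
t=12-14: P3@Q0 runs 2, rem=2, I/O yield, promote→Q0. Q0=[P3] Q1=[P1,P2] Q2=[]
t=14-16: P3@Q0 runs 2, rem=0, completes. Q0=[] Q1=[P1,P2] Q2=[]
t=16-22: P1@Q1 runs 6, rem=4, quantum used, demote→Q2. Q0=[] Q1=[P2] Q2=[P1]
t=22-25: P2@Q1 runs 3, rem=4, I/O yield, promote→Q0. Q0=[P2] Q1=[] Q2=[P1]
t=25-27: P2@Q0 runs 2, rem=2, quantum used, demote→Q1. Q0=[] Q1=[P2] Q2=[P1]
t=27-29: P2@Q1 runs 2, rem=0, completes. Q0=[] Q1=[] Q2=[P1]
t=29-33: P1@Q2 runs 4, rem=0, completes. Q0=[] Q1=[] Q2=[]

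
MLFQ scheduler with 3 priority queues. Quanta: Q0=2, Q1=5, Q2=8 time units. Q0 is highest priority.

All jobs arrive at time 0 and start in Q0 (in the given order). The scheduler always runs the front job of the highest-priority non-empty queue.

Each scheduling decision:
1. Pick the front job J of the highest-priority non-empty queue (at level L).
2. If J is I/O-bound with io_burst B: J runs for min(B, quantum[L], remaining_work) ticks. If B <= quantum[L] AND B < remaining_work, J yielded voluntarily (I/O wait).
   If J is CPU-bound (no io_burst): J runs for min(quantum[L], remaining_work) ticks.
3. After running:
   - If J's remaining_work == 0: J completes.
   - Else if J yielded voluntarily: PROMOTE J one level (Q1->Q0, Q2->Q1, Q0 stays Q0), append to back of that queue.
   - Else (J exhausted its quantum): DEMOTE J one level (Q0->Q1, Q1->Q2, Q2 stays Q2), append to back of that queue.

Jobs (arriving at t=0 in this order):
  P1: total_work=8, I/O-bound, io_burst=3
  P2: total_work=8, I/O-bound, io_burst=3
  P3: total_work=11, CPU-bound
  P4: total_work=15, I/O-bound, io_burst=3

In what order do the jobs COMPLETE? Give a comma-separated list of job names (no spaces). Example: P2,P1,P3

Answer: P1,P2,P4,P3

Derivation:
t=0-2: P1@Q0 runs 2, rem=6, quantum used, demote→Q1. Q0=[P2,P3,P4] Q1=[P1] Q2=[]
t=2-4: P2@Q0 runs 2, rem=6, quantum used, demote→Q1. Q0=[P3,P4] Q1=[P1,P2] Q2=[]
t=4-6: P3@Q0 runs 2, rem=9, quantum used, demote→Q1. Q0=[P4] Q1=[P1,P2,P3] Q2=[]
t=6-8: P4@Q0 runs 2, rem=13, quantum used, demote→Q1. Q0=[] Q1=[P1,P2,P3,P4] Q2=[]
t=8-11: P1@Q1 runs 3, rem=3, I/O yield, promote→Q0. Q0=[P1] Q1=[P2,P3,P4] Q2=[]
t=11-13: P1@Q0 runs 2, rem=1, quantum used, demote→Q1. Q0=[] Q1=[P2,P3,P4,P1] Q2=[]
t=13-16: P2@Q1 runs 3, rem=3, I/O yield, promote→Q0. Q0=[P2] Q1=[P3,P4,P1] Q2=[]
t=16-18: P2@Q0 runs 2, rem=1, quantum used, demote→Q1. Q0=[] Q1=[P3,P4,P1,P2] Q2=[]
t=18-23: P3@Q1 runs 5, rem=4, quantum used, demote→Q2. Q0=[] Q1=[P4,P1,P2] Q2=[P3]
t=23-26: P4@Q1 runs 3, rem=10, I/O yield, promote→Q0. Q0=[P4] Q1=[P1,P2] Q2=[P3]
t=26-28: P4@Q0 runs 2, rem=8, quantum used, demote→Q1. Q0=[] Q1=[P1,P2,P4] Q2=[P3]
t=28-29: P1@Q1 runs 1, rem=0, completes. Q0=[] Q1=[P2,P4] Q2=[P3]
t=29-30: P2@Q1 runs 1, rem=0, completes. Q0=[] Q1=[P4] Q2=[P3]
t=30-33: P4@Q1 runs 3, rem=5, I/O yield, promote→Q0. Q0=[P4] Q1=[] Q2=[P3]
t=33-35: P4@Q0 runs 2, rem=3, quantum used, demote→Q1. Q0=[] Q1=[P4] Q2=[P3]
t=35-38: P4@Q1 runs 3, rem=0, completes. Q0=[] Q1=[] Q2=[P3]
t=38-42: P3@Q2 runs 4, rem=0, completes. Q0=[] Q1=[] Q2=[]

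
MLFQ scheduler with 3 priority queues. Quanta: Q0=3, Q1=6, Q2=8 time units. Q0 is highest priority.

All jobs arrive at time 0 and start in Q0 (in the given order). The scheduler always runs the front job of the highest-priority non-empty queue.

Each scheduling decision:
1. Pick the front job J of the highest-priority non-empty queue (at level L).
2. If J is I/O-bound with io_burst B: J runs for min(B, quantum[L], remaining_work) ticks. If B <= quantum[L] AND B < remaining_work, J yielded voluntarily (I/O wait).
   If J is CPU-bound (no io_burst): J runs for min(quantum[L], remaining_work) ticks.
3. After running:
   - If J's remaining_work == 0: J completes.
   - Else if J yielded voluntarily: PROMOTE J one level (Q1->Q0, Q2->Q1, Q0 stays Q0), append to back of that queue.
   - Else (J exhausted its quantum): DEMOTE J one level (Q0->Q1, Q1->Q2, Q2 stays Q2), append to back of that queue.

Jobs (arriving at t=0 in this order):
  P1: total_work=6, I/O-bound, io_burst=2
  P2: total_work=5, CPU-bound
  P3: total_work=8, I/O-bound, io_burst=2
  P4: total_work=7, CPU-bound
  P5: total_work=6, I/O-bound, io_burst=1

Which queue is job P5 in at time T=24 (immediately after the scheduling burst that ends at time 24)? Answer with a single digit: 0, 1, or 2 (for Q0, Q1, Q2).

Answer: 0

Derivation:
t=0-2: P1@Q0 runs 2, rem=4, I/O yield, promote→Q0. Q0=[P2,P3,P4,P5,P1] Q1=[] Q2=[]
t=2-5: P2@Q0 runs 3, rem=2, quantum used, demote→Q1. Q0=[P3,P4,P5,P1] Q1=[P2] Q2=[]
t=5-7: P3@Q0 runs 2, rem=6, I/O yield, promote→Q0. Q0=[P4,P5,P1,P3] Q1=[P2] Q2=[]
t=7-10: P4@Q0 runs 3, rem=4, quantum used, demote→Q1. Q0=[P5,P1,P3] Q1=[P2,P4] Q2=[]
t=10-11: P5@Q0 runs 1, rem=5, I/O yield, promote→Q0. Q0=[P1,P3,P5] Q1=[P2,P4] Q2=[]
t=11-13: P1@Q0 runs 2, rem=2, I/O yield, promote→Q0. Q0=[P3,P5,P1] Q1=[P2,P4] Q2=[]
t=13-15: P3@Q0 runs 2, rem=4, I/O yield, promote→Q0. Q0=[P5,P1,P3] Q1=[P2,P4] Q2=[]
t=15-16: P5@Q0 runs 1, rem=4, I/O yield, promote→Q0. Q0=[P1,P3,P5] Q1=[P2,P4] Q2=[]
t=16-18: P1@Q0 runs 2, rem=0, completes. Q0=[P3,P5] Q1=[P2,P4] Q2=[]
t=18-20: P3@Q0 runs 2, rem=2, I/O yield, promote→Q0. Q0=[P5,P3] Q1=[P2,P4] Q2=[]
t=20-21: P5@Q0 runs 1, rem=3, I/O yield, promote→Q0. Q0=[P3,P5] Q1=[P2,P4] Q2=[]
t=21-23: P3@Q0 runs 2, rem=0, completes. Q0=[P5] Q1=[P2,P4] Q2=[]
t=23-24: P5@Q0 runs 1, rem=2, I/O yield, promote→Q0. Q0=[P5] Q1=[P2,P4] Q2=[]
t=24-25: P5@Q0 runs 1, rem=1, I/O yield, promote→Q0. Q0=[P5] Q1=[P2,P4] Q2=[]
t=25-26: P5@Q0 runs 1, rem=0, completes. Q0=[] Q1=[P2,P4] Q2=[]
t=26-28: P2@Q1 runs 2, rem=0, completes. Q0=[] Q1=[P4] Q2=[]
t=28-32: P4@Q1 runs 4, rem=0, completes. Q0=[] Q1=[] Q2=[]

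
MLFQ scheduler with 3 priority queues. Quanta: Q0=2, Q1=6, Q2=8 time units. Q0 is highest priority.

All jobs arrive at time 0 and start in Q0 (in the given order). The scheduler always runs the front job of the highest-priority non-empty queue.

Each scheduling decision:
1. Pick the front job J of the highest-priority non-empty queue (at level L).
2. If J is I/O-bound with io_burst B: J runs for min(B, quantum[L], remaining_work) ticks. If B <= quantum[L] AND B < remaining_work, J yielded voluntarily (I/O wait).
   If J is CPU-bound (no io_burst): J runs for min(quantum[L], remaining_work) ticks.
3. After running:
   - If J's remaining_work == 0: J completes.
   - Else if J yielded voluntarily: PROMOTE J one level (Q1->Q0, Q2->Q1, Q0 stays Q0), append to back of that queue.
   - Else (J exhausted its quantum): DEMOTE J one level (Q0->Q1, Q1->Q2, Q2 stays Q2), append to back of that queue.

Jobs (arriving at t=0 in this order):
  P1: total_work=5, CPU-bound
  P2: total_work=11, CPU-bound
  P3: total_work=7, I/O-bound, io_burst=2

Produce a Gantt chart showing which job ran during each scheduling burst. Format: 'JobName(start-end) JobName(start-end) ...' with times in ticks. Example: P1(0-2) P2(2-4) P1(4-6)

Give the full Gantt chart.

Answer: P1(0-2) P2(2-4) P3(4-6) P3(6-8) P3(8-10) P3(10-11) P1(11-14) P2(14-20) P2(20-23)

Derivation:
t=0-2: P1@Q0 runs 2, rem=3, quantum used, demote→Q1. Q0=[P2,P3] Q1=[P1] Q2=[]
t=2-4: P2@Q0 runs 2, rem=9, quantum used, demote→Q1. Q0=[P3] Q1=[P1,P2] Q2=[]
t=4-6: P3@Q0 runs 2, rem=5, I/O yield, promote→Q0. Q0=[P3] Q1=[P1,P2] Q2=[]
t=6-8: P3@Q0 runs 2, rem=3, I/O yield, promote→Q0. Q0=[P3] Q1=[P1,P2] Q2=[]
t=8-10: P3@Q0 runs 2, rem=1, I/O yield, promote→Q0. Q0=[P3] Q1=[P1,P2] Q2=[]
t=10-11: P3@Q0 runs 1, rem=0, completes. Q0=[] Q1=[P1,P2] Q2=[]
t=11-14: P1@Q1 runs 3, rem=0, completes. Q0=[] Q1=[P2] Q2=[]
t=14-20: P2@Q1 runs 6, rem=3, quantum used, demote→Q2. Q0=[] Q1=[] Q2=[P2]
t=20-23: P2@Q2 runs 3, rem=0, completes. Q0=[] Q1=[] Q2=[]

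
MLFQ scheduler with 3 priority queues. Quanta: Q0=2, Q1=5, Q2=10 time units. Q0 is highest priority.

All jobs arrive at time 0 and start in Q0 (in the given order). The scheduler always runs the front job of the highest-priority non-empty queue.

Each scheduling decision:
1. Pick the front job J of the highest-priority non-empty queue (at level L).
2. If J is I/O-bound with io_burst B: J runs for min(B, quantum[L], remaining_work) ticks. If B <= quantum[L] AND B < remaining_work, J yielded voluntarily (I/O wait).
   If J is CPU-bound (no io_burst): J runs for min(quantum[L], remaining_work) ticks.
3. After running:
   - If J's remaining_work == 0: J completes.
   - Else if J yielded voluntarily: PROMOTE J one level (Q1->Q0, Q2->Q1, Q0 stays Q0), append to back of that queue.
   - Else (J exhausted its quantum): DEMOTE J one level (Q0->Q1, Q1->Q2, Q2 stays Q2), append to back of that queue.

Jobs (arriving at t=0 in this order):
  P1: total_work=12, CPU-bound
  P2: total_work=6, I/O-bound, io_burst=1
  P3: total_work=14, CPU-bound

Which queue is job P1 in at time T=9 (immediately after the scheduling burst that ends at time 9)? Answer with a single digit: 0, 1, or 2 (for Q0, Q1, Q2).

Answer: 1

Derivation:
t=0-2: P1@Q0 runs 2, rem=10, quantum used, demote→Q1. Q0=[P2,P3] Q1=[P1] Q2=[]
t=2-3: P2@Q0 runs 1, rem=5, I/O yield, promote→Q0. Q0=[P3,P2] Q1=[P1] Q2=[]
t=3-5: P3@Q0 runs 2, rem=12, quantum used, demote→Q1. Q0=[P2] Q1=[P1,P3] Q2=[]
t=5-6: P2@Q0 runs 1, rem=4, I/O yield, promote→Q0. Q0=[P2] Q1=[P1,P3] Q2=[]
t=6-7: P2@Q0 runs 1, rem=3, I/O yield, promote→Q0. Q0=[P2] Q1=[P1,P3] Q2=[]
t=7-8: P2@Q0 runs 1, rem=2, I/O yield, promote→Q0. Q0=[P2] Q1=[P1,P3] Q2=[]
t=8-9: P2@Q0 runs 1, rem=1, I/O yield, promote→Q0. Q0=[P2] Q1=[P1,P3] Q2=[]
t=9-10: P2@Q0 runs 1, rem=0, completes. Q0=[] Q1=[P1,P3] Q2=[]
t=10-15: P1@Q1 runs 5, rem=5, quantum used, demote→Q2. Q0=[] Q1=[P3] Q2=[P1]
t=15-20: P3@Q1 runs 5, rem=7, quantum used, demote→Q2. Q0=[] Q1=[] Q2=[P1,P3]
t=20-25: P1@Q2 runs 5, rem=0, completes. Q0=[] Q1=[] Q2=[P3]
t=25-32: P3@Q2 runs 7, rem=0, completes. Q0=[] Q1=[] Q2=[]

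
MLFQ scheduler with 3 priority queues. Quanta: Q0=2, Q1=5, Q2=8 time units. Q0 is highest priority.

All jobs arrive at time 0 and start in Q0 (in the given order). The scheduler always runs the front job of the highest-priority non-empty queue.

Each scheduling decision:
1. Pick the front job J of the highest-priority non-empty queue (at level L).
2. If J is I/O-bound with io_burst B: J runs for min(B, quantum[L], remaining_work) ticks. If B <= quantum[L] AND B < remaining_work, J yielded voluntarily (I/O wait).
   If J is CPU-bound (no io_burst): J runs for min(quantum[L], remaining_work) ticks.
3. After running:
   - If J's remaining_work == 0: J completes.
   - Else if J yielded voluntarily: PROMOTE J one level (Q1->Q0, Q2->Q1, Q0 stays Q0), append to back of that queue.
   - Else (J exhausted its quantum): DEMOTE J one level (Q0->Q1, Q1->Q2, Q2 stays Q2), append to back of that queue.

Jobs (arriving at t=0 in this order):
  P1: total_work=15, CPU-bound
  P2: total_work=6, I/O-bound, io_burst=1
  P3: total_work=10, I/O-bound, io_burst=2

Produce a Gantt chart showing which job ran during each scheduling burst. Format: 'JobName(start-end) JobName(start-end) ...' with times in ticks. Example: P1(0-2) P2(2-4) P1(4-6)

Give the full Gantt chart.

t=0-2: P1@Q0 runs 2, rem=13, quantum used, demote→Q1. Q0=[P2,P3] Q1=[P1] Q2=[]
t=2-3: P2@Q0 runs 1, rem=5, I/O yield, promote→Q0. Q0=[P3,P2] Q1=[P1] Q2=[]
t=3-5: P3@Q0 runs 2, rem=8, I/O yield, promote→Q0. Q0=[P2,P3] Q1=[P1] Q2=[]
t=5-6: P2@Q0 runs 1, rem=4, I/O yield, promote→Q0. Q0=[P3,P2] Q1=[P1] Q2=[]
t=6-8: P3@Q0 runs 2, rem=6, I/O yield, promote→Q0. Q0=[P2,P3] Q1=[P1] Q2=[]
t=8-9: P2@Q0 runs 1, rem=3, I/O yield, promote→Q0. Q0=[P3,P2] Q1=[P1] Q2=[]
t=9-11: P3@Q0 runs 2, rem=4, I/O yield, promote→Q0. Q0=[P2,P3] Q1=[P1] Q2=[]
t=11-12: P2@Q0 runs 1, rem=2, I/O yield, promote→Q0. Q0=[P3,P2] Q1=[P1] Q2=[]
t=12-14: P3@Q0 runs 2, rem=2, I/O yield, promote→Q0. Q0=[P2,P3] Q1=[P1] Q2=[]
t=14-15: P2@Q0 runs 1, rem=1, I/O yield, promote→Q0. Q0=[P3,P2] Q1=[P1] Q2=[]
t=15-17: P3@Q0 runs 2, rem=0, completes. Q0=[P2] Q1=[P1] Q2=[]
t=17-18: P2@Q0 runs 1, rem=0, completes. Q0=[] Q1=[P1] Q2=[]
t=18-23: P1@Q1 runs 5, rem=8, quantum used, demote→Q2. Q0=[] Q1=[] Q2=[P1]
t=23-31: P1@Q2 runs 8, rem=0, completes. Q0=[] Q1=[] Q2=[]

Answer: P1(0-2) P2(2-3) P3(3-5) P2(5-6) P3(6-8) P2(8-9) P3(9-11) P2(11-12) P3(12-14) P2(14-15) P3(15-17) P2(17-18) P1(18-23) P1(23-31)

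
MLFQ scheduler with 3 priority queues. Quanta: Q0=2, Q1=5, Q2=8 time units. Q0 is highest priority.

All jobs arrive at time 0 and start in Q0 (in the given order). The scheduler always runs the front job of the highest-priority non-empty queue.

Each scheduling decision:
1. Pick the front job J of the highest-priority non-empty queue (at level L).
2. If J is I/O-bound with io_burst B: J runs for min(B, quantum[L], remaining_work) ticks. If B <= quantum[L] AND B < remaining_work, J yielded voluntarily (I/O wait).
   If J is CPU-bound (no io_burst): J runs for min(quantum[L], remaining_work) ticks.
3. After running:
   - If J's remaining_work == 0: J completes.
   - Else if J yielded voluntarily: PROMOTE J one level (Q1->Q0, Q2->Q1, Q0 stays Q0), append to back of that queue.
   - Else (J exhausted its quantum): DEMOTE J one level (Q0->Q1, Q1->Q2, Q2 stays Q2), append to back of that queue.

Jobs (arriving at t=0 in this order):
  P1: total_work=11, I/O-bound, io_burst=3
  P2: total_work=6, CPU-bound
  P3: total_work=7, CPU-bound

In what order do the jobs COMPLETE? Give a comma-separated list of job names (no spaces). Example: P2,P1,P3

Answer: P2,P3,P1

Derivation:
t=0-2: P1@Q0 runs 2, rem=9, quantum used, demote→Q1. Q0=[P2,P3] Q1=[P1] Q2=[]
t=2-4: P2@Q0 runs 2, rem=4, quantum used, demote→Q1. Q0=[P3] Q1=[P1,P2] Q2=[]
t=4-6: P3@Q0 runs 2, rem=5, quantum used, demote→Q1. Q0=[] Q1=[P1,P2,P3] Q2=[]
t=6-9: P1@Q1 runs 3, rem=6, I/O yield, promote→Q0. Q0=[P1] Q1=[P2,P3] Q2=[]
t=9-11: P1@Q0 runs 2, rem=4, quantum used, demote→Q1. Q0=[] Q1=[P2,P3,P1] Q2=[]
t=11-15: P2@Q1 runs 4, rem=0, completes. Q0=[] Q1=[P3,P1] Q2=[]
t=15-20: P3@Q1 runs 5, rem=0, completes. Q0=[] Q1=[P1] Q2=[]
t=20-23: P1@Q1 runs 3, rem=1, I/O yield, promote→Q0. Q0=[P1] Q1=[] Q2=[]
t=23-24: P1@Q0 runs 1, rem=0, completes. Q0=[] Q1=[] Q2=[]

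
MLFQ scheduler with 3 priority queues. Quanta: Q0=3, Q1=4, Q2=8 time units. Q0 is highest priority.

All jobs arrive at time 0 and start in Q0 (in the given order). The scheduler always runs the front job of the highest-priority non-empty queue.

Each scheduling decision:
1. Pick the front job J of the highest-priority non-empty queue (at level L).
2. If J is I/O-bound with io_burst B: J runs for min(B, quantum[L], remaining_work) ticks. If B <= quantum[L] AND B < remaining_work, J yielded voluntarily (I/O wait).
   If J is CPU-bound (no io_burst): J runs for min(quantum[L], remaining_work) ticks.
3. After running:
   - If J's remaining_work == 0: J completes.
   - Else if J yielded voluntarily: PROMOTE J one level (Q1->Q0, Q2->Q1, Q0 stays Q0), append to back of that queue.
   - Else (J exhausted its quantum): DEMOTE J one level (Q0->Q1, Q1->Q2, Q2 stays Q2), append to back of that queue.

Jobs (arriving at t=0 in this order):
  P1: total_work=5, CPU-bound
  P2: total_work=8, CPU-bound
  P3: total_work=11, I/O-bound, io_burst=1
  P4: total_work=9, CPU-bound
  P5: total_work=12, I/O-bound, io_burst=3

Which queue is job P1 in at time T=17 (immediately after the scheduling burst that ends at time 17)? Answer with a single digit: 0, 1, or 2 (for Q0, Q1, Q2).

t=0-3: P1@Q0 runs 3, rem=2, quantum used, demote→Q1. Q0=[P2,P3,P4,P5] Q1=[P1] Q2=[]
t=3-6: P2@Q0 runs 3, rem=5, quantum used, demote→Q1. Q0=[P3,P4,P5] Q1=[P1,P2] Q2=[]
t=6-7: P3@Q0 runs 1, rem=10, I/O yield, promote→Q0. Q0=[P4,P5,P3] Q1=[P1,P2] Q2=[]
t=7-10: P4@Q0 runs 3, rem=6, quantum used, demote→Q1. Q0=[P5,P3] Q1=[P1,P2,P4] Q2=[]
t=10-13: P5@Q0 runs 3, rem=9, I/O yield, promote→Q0. Q0=[P3,P5] Q1=[P1,P2,P4] Q2=[]
t=13-14: P3@Q0 runs 1, rem=9, I/O yield, promote→Q0. Q0=[P5,P3] Q1=[P1,P2,P4] Q2=[]
t=14-17: P5@Q0 runs 3, rem=6, I/O yield, promote→Q0. Q0=[P3,P5] Q1=[P1,P2,P4] Q2=[]
t=17-18: P3@Q0 runs 1, rem=8, I/O yield, promote→Q0. Q0=[P5,P3] Q1=[P1,P2,P4] Q2=[]
t=18-21: P5@Q0 runs 3, rem=3, I/O yield, promote→Q0. Q0=[P3,P5] Q1=[P1,P2,P4] Q2=[]
t=21-22: P3@Q0 runs 1, rem=7, I/O yield, promote→Q0. Q0=[P5,P3] Q1=[P1,P2,P4] Q2=[]
t=22-25: P5@Q0 runs 3, rem=0, completes. Q0=[P3] Q1=[P1,P2,P4] Q2=[]
t=25-26: P3@Q0 runs 1, rem=6, I/O yield, promote→Q0. Q0=[P3] Q1=[P1,P2,P4] Q2=[]
t=26-27: P3@Q0 runs 1, rem=5, I/O yield, promote→Q0. Q0=[P3] Q1=[P1,P2,P4] Q2=[]
t=27-28: P3@Q0 runs 1, rem=4, I/O yield, promote→Q0. Q0=[P3] Q1=[P1,P2,P4] Q2=[]
t=28-29: P3@Q0 runs 1, rem=3, I/O yield, promote→Q0. Q0=[P3] Q1=[P1,P2,P4] Q2=[]
t=29-30: P3@Q0 runs 1, rem=2, I/O yield, promote→Q0. Q0=[P3] Q1=[P1,P2,P4] Q2=[]
t=30-31: P3@Q0 runs 1, rem=1, I/O yield, promote→Q0. Q0=[P3] Q1=[P1,P2,P4] Q2=[]
t=31-32: P3@Q0 runs 1, rem=0, completes. Q0=[] Q1=[P1,P2,P4] Q2=[]
t=32-34: P1@Q1 runs 2, rem=0, completes. Q0=[] Q1=[P2,P4] Q2=[]
t=34-38: P2@Q1 runs 4, rem=1, quantum used, demote→Q2. Q0=[] Q1=[P4] Q2=[P2]
t=38-42: P4@Q1 runs 4, rem=2, quantum used, demote→Q2. Q0=[] Q1=[] Q2=[P2,P4]
t=42-43: P2@Q2 runs 1, rem=0, completes. Q0=[] Q1=[] Q2=[P4]
t=43-45: P4@Q2 runs 2, rem=0, completes. Q0=[] Q1=[] Q2=[]

Answer: 1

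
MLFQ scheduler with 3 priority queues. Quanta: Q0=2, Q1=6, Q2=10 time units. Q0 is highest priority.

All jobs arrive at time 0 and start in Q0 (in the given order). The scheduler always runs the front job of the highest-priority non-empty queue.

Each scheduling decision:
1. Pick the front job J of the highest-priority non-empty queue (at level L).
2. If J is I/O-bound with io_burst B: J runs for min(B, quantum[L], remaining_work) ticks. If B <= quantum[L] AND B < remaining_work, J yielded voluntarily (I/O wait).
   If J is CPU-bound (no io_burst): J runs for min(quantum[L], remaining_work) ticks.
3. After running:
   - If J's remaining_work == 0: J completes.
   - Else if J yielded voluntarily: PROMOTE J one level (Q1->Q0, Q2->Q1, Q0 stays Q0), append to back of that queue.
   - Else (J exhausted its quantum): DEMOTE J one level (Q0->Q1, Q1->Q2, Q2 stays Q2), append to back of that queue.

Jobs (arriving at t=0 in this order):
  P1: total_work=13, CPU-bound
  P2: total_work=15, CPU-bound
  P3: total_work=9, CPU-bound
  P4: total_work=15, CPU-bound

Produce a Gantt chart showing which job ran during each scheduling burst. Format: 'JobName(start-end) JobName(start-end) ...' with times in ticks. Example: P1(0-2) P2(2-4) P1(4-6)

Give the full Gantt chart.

Answer: P1(0-2) P2(2-4) P3(4-6) P4(6-8) P1(8-14) P2(14-20) P3(20-26) P4(26-32) P1(32-37) P2(37-44) P3(44-45) P4(45-52)

Derivation:
t=0-2: P1@Q0 runs 2, rem=11, quantum used, demote→Q1. Q0=[P2,P3,P4] Q1=[P1] Q2=[]
t=2-4: P2@Q0 runs 2, rem=13, quantum used, demote→Q1. Q0=[P3,P4] Q1=[P1,P2] Q2=[]
t=4-6: P3@Q0 runs 2, rem=7, quantum used, demote→Q1. Q0=[P4] Q1=[P1,P2,P3] Q2=[]
t=6-8: P4@Q0 runs 2, rem=13, quantum used, demote→Q1. Q0=[] Q1=[P1,P2,P3,P4] Q2=[]
t=8-14: P1@Q1 runs 6, rem=5, quantum used, demote→Q2. Q0=[] Q1=[P2,P3,P4] Q2=[P1]
t=14-20: P2@Q1 runs 6, rem=7, quantum used, demote→Q2. Q0=[] Q1=[P3,P4] Q2=[P1,P2]
t=20-26: P3@Q1 runs 6, rem=1, quantum used, demote→Q2. Q0=[] Q1=[P4] Q2=[P1,P2,P3]
t=26-32: P4@Q1 runs 6, rem=7, quantum used, demote→Q2. Q0=[] Q1=[] Q2=[P1,P2,P3,P4]
t=32-37: P1@Q2 runs 5, rem=0, completes. Q0=[] Q1=[] Q2=[P2,P3,P4]
t=37-44: P2@Q2 runs 7, rem=0, completes. Q0=[] Q1=[] Q2=[P3,P4]
t=44-45: P3@Q2 runs 1, rem=0, completes. Q0=[] Q1=[] Q2=[P4]
t=45-52: P4@Q2 runs 7, rem=0, completes. Q0=[] Q1=[] Q2=[]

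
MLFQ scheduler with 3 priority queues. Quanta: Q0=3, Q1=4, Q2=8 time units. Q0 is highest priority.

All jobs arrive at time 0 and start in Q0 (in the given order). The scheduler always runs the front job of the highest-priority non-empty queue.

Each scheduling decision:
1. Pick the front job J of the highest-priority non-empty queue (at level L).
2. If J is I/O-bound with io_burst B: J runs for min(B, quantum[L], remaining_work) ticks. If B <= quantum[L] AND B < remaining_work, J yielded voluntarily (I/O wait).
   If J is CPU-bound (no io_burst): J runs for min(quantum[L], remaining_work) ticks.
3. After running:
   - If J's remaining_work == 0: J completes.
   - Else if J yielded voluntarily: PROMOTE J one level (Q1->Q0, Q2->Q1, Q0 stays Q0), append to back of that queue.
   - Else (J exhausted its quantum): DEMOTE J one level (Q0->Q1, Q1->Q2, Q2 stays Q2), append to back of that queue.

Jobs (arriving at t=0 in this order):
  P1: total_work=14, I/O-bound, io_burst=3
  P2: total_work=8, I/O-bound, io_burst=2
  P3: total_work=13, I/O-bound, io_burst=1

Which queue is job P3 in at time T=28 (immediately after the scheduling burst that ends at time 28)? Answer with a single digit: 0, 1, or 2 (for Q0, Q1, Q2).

Answer: 0

Derivation:
t=0-3: P1@Q0 runs 3, rem=11, I/O yield, promote→Q0. Q0=[P2,P3,P1] Q1=[] Q2=[]
t=3-5: P2@Q0 runs 2, rem=6, I/O yield, promote→Q0. Q0=[P3,P1,P2] Q1=[] Q2=[]
t=5-6: P3@Q0 runs 1, rem=12, I/O yield, promote→Q0. Q0=[P1,P2,P3] Q1=[] Q2=[]
t=6-9: P1@Q0 runs 3, rem=8, I/O yield, promote→Q0. Q0=[P2,P3,P1] Q1=[] Q2=[]
t=9-11: P2@Q0 runs 2, rem=4, I/O yield, promote→Q0. Q0=[P3,P1,P2] Q1=[] Q2=[]
t=11-12: P3@Q0 runs 1, rem=11, I/O yield, promote→Q0. Q0=[P1,P2,P3] Q1=[] Q2=[]
t=12-15: P1@Q0 runs 3, rem=5, I/O yield, promote→Q0. Q0=[P2,P3,P1] Q1=[] Q2=[]
t=15-17: P2@Q0 runs 2, rem=2, I/O yield, promote→Q0. Q0=[P3,P1,P2] Q1=[] Q2=[]
t=17-18: P3@Q0 runs 1, rem=10, I/O yield, promote→Q0. Q0=[P1,P2,P3] Q1=[] Q2=[]
t=18-21: P1@Q0 runs 3, rem=2, I/O yield, promote→Q0. Q0=[P2,P3,P1] Q1=[] Q2=[]
t=21-23: P2@Q0 runs 2, rem=0, completes. Q0=[P3,P1] Q1=[] Q2=[]
t=23-24: P3@Q0 runs 1, rem=9, I/O yield, promote→Q0. Q0=[P1,P3] Q1=[] Q2=[]
t=24-26: P1@Q0 runs 2, rem=0, completes. Q0=[P3] Q1=[] Q2=[]
t=26-27: P3@Q0 runs 1, rem=8, I/O yield, promote→Q0. Q0=[P3] Q1=[] Q2=[]
t=27-28: P3@Q0 runs 1, rem=7, I/O yield, promote→Q0. Q0=[P3] Q1=[] Q2=[]
t=28-29: P3@Q0 runs 1, rem=6, I/O yield, promote→Q0. Q0=[P3] Q1=[] Q2=[]
t=29-30: P3@Q0 runs 1, rem=5, I/O yield, promote→Q0. Q0=[P3] Q1=[] Q2=[]
t=30-31: P3@Q0 runs 1, rem=4, I/O yield, promote→Q0. Q0=[P3] Q1=[] Q2=[]
t=31-32: P3@Q0 runs 1, rem=3, I/O yield, promote→Q0. Q0=[P3] Q1=[] Q2=[]
t=32-33: P3@Q0 runs 1, rem=2, I/O yield, promote→Q0. Q0=[P3] Q1=[] Q2=[]
t=33-34: P3@Q0 runs 1, rem=1, I/O yield, promote→Q0. Q0=[P3] Q1=[] Q2=[]
t=34-35: P3@Q0 runs 1, rem=0, completes. Q0=[] Q1=[] Q2=[]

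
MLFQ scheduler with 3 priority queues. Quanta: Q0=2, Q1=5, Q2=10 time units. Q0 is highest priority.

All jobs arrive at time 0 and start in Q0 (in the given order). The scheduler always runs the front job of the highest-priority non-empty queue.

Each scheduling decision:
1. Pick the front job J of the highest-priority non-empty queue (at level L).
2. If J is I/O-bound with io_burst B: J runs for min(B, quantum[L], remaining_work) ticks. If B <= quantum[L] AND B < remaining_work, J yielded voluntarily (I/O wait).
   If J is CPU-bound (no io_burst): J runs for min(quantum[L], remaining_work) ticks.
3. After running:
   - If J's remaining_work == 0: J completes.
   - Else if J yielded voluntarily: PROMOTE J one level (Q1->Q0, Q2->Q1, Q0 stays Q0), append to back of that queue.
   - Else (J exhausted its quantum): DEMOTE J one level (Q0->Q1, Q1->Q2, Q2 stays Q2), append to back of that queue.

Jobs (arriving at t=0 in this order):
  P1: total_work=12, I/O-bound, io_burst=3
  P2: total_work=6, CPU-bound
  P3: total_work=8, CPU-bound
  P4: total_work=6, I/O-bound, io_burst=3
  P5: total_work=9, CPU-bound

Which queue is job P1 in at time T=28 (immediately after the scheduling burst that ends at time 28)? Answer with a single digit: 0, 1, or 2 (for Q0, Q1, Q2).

Answer: 1

Derivation:
t=0-2: P1@Q0 runs 2, rem=10, quantum used, demote→Q1. Q0=[P2,P3,P4,P5] Q1=[P1] Q2=[]
t=2-4: P2@Q0 runs 2, rem=4, quantum used, demote→Q1. Q0=[P3,P4,P5] Q1=[P1,P2] Q2=[]
t=4-6: P3@Q0 runs 2, rem=6, quantum used, demote→Q1. Q0=[P4,P5] Q1=[P1,P2,P3] Q2=[]
t=6-8: P4@Q0 runs 2, rem=4, quantum used, demote→Q1. Q0=[P5] Q1=[P1,P2,P3,P4] Q2=[]
t=8-10: P5@Q0 runs 2, rem=7, quantum used, demote→Q1. Q0=[] Q1=[P1,P2,P3,P4,P5] Q2=[]
t=10-13: P1@Q1 runs 3, rem=7, I/O yield, promote→Q0. Q0=[P1] Q1=[P2,P3,P4,P5] Q2=[]
t=13-15: P1@Q0 runs 2, rem=5, quantum used, demote→Q1. Q0=[] Q1=[P2,P3,P4,P5,P1] Q2=[]
t=15-19: P2@Q1 runs 4, rem=0, completes. Q0=[] Q1=[P3,P4,P5,P1] Q2=[]
t=19-24: P3@Q1 runs 5, rem=1, quantum used, demote→Q2. Q0=[] Q1=[P4,P5,P1] Q2=[P3]
t=24-27: P4@Q1 runs 3, rem=1, I/O yield, promote→Q0. Q0=[P4] Q1=[P5,P1] Q2=[P3]
t=27-28: P4@Q0 runs 1, rem=0, completes. Q0=[] Q1=[P5,P1] Q2=[P3]
t=28-33: P5@Q1 runs 5, rem=2, quantum used, demote→Q2. Q0=[] Q1=[P1] Q2=[P3,P5]
t=33-36: P1@Q1 runs 3, rem=2, I/O yield, promote→Q0. Q0=[P1] Q1=[] Q2=[P3,P5]
t=36-38: P1@Q0 runs 2, rem=0, completes. Q0=[] Q1=[] Q2=[P3,P5]
t=38-39: P3@Q2 runs 1, rem=0, completes. Q0=[] Q1=[] Q2=[P5]
t=39-41: P5@Q2 runs 2, rem=0, completes. Q0=[] Q1=[] Q2=[]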